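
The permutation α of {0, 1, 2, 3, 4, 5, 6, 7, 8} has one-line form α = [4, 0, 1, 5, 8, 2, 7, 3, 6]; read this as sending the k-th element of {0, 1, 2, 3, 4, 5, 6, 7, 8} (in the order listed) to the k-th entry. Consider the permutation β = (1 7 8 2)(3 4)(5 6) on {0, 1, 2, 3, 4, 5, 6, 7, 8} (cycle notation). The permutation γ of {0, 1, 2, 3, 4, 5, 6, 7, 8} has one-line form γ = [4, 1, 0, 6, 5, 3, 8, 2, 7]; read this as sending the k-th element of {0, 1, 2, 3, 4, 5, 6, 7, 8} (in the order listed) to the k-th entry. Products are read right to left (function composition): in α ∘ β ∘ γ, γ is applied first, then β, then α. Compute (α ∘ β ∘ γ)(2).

Chase 2: γ(2) = 0; β(0) = 0; α(0) = 4. Hence (α ∘ β ∘ γ)(2) = 4.

4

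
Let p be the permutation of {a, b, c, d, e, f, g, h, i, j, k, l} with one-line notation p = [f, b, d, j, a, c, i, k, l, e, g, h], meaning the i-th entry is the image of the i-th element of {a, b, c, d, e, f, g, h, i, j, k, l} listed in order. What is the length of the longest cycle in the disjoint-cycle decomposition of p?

Decomposing into disjoint cycles gives (a f c d j e)(g i l h k); the longest has length 6.

6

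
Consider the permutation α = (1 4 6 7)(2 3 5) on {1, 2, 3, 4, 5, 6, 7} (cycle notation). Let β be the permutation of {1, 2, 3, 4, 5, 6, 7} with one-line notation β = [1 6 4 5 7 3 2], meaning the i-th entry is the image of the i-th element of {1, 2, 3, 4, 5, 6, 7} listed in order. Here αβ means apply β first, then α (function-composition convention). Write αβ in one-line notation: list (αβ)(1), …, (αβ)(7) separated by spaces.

4 7 6 2 1 5 3

(αβ)(x) = α(β(x)). Computing each image: α(β(1)) = α(1) = 4, α(β(2)) = α(6) = 7, α(β(3)) = α(4) = 6, α(β(4)) = α(5) = 2, α(β(5)) = α(7) = 1, α(β(6)) = α(3) = 5, α(β(7)) = α(2) = 3.
Hence αβ = [4 7 6 2 1 5 3].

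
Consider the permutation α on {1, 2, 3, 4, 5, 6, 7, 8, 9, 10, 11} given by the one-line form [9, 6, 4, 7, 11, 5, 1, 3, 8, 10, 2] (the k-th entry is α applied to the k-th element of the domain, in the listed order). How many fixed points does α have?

The fixed points (elements with α(x) = x) are {10}, so there is 1.

1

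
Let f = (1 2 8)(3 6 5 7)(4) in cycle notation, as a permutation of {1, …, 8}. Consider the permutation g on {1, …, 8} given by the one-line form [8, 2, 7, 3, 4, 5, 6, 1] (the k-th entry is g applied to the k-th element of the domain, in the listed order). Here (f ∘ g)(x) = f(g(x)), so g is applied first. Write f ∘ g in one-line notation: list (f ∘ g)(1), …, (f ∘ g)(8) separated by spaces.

Chase each element through g then f: 1 → 8 → 1; 2 → 2 → 8; 3 → 7 → 3; 4 → 3 → 6; 5 → 4 → 4; 6 → 5 → 7; 7 → 6 → 5; 8 → 1 → 2.
Collecting the images, f ∘ g = [1 8 3 6 4 7 5 2].

1 8 3 6 4 7 5 2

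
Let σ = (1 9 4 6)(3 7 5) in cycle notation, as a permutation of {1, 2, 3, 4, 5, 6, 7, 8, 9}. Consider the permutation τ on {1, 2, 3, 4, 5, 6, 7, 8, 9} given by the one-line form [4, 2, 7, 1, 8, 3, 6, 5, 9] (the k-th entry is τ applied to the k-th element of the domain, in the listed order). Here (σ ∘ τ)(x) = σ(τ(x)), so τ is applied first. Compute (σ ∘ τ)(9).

4

τ(9) = 9, then σ(9) = 4; composing gives (σ ∘ τ)(9) = 4.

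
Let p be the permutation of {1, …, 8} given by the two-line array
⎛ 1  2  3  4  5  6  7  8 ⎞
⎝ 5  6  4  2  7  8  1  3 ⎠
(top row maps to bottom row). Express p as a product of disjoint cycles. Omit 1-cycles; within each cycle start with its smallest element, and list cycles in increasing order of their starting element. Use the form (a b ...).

(1 5 7)(2 6 8 3 4)

From 1: 1 → 5 → 7 → 1, closing the cycle (1 5 7).
Continuing from each remaining unvisited element yields (1 5 7)(2 6 8 3 4).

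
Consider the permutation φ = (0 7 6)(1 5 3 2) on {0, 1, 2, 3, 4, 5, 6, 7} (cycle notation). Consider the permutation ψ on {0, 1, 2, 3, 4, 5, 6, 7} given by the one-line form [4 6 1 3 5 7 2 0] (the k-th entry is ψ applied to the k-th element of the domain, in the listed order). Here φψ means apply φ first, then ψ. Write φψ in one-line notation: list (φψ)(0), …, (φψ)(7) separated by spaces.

0 7 6 1 5 3 4 2

(φψ)(x) = ψ(φ(x)). Computing each image: ψ(φ(0)) = ψ(7) = 0, ψ(φ(1)) = ψ(5) = 7, ψ(φ(2)) = ψ(1) = 6, ψ(φ(3)) = ψ(2) = 1, ψ(φ(4)) = ψ(4) = 5, ψ(φ(5)) = ψ(3) = 3, ψ(φ(6)) = ψ(0) = 4, ψ(φ(7)) = ψ(6) = 2.
Hence φψ = [0 7 6 1 5 3 4 2].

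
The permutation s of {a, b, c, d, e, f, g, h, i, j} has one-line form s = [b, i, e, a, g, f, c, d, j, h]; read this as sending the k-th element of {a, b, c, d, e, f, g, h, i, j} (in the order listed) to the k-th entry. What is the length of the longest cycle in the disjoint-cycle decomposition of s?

6

Decomposing into disjoint cycles gives (a b i j h d)(c e g); the longest has length 6.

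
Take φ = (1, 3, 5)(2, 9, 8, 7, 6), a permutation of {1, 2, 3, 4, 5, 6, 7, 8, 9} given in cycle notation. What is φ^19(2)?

6

2 lies in the 5-cycle (2, 9, 8, 7, 6).
Powers repeat with period 5 on this cycle, and 19 mod 5 = 4, so φ^19(2) = φ^4(2).
Advancing 4 steps from 2: 2 → 9 → 8 → 7 → 6.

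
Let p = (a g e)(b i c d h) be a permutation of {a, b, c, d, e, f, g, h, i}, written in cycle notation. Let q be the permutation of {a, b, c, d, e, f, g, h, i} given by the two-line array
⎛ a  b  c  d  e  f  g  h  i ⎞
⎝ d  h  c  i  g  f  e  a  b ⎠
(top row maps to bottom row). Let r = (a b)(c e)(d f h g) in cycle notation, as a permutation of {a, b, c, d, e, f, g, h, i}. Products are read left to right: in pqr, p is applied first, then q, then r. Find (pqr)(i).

(pqr)(i) = r(q(p(i))). p(i) = c, then q(c) = c, then r(c) = e, so the result is e.

e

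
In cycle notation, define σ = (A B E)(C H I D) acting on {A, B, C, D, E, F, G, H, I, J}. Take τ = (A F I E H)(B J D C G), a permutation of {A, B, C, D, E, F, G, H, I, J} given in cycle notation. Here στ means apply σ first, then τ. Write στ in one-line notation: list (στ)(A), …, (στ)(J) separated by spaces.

J H A G F I B E C D

(στ)(x) = τ(σ(x)). Computing each image: τ(σ(A)) = τ(B) = J, τ(σ(B)) = τ(E) = H, τ(σ(C)) = τ(H) = A, τ(σ(D)) = τ(C) = G, τ(σ(E)) = τ(A) = F, τ(σ(F)) = τ(F) = I, τ(σ(G)) = τ(G) = B, τ(σ(H)) = τ(I) = E, τ(σ(I)) = τ(D) = C, τ(σ(J)) = τ(J) = D.
Hence στ = [J H A G F I B E C D].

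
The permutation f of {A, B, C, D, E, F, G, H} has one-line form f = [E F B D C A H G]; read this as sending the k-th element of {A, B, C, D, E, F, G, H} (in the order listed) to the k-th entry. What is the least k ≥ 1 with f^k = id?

The disjoint-cycle form of f has cycle lengths 5, 2, 1.
The order is lcm(5, 2) = 10.

10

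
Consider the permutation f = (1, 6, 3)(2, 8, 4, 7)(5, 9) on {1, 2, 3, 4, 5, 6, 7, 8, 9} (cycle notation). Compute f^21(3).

3 lies in the 3-cycle (1, 6, 3).
On a 3-cycle, f^3 is the identity, so f^21 = f^0 there (21 ≡ 0 mod 3).
So f^21(3) = 3.

3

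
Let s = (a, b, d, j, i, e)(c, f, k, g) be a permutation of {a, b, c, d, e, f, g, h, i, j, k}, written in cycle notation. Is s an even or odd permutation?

The cycle lengths are 6, 4, 1.
A cycle is odd iff its length is even; s has 2 even-length cycles, so sgn(s) = (−1)^2 and s is even.

even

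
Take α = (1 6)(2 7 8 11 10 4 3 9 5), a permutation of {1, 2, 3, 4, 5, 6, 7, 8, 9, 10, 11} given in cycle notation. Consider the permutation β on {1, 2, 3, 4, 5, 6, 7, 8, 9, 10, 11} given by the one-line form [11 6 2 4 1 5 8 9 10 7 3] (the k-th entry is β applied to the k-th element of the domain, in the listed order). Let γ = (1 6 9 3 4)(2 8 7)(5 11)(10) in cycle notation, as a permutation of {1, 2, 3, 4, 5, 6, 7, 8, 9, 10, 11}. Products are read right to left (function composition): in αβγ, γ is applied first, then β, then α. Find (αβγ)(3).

3

(αβγ)(3) = α(β(γ(3))). γ(3) = 4, then β(4) = 4, then α(4) = 3, so the result is 3.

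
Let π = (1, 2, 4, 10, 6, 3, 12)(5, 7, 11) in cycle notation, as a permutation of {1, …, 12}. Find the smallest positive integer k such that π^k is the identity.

21

The cycle type of π is (7, 3, 1, 1).
The order of π is the least common multiple of its cycle lengths: lcm(7, 3) = 21.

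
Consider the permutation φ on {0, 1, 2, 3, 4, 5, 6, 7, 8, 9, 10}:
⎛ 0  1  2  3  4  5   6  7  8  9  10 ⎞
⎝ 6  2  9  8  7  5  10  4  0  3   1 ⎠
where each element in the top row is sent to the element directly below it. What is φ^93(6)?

Tracing 6 → 10 → … returns to 6 after 8 steps, so 6 lies in an 8-cycle (0 6 10 1 2 9 3 8).
On an 8-cycle, φ^8 is the identity, so φ^93 = φ^5 there (93 ≡ 5 mod 8).
Advancing 5 steps from 6: 6 → 10 → 1 → 2 → 9 → 3.

3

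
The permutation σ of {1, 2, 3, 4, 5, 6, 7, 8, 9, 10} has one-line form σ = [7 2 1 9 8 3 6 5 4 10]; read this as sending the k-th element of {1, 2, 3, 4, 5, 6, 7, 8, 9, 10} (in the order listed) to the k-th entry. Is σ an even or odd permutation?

In disjoint-cycle form the cycle lengths are 4, 2, 2, 1, 1.
A cycle is odd iff its length is even; σ has 3 even-length cycles, so sgn(σ) = (−1)^3 and σ is odd.

odd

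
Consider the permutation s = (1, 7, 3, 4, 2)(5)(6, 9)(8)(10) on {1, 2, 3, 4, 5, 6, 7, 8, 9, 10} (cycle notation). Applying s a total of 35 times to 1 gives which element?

1

1 lies in the 5-cycle (1, 7, 3, 4, 2).
Since the cycle has length 5, s^35 acts on it the same as s^0 (35 mod 5 = 0).
So s^35(1) = 1.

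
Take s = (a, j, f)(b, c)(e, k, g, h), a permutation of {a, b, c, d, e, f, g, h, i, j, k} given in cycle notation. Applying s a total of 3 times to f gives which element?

f lies in the 3-cycle (a, j, f).
Since the cycle has length 3, s^3 acts on it the same as s^0 (3 mod 3 = 0).
So s^3(f) = f.

f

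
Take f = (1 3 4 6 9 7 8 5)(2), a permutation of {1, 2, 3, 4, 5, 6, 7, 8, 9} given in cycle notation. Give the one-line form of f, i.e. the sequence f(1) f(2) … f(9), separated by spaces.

3 2 4 6 1 9 8 5 7

Reading each image from the cycles: 1→3, 2→2, 3→4, 4→6, 5→1, 6→9, 7→8, 8→5, 9→7.
Listing these in domain order gives 3 2 4 6 1 9 8 5 7.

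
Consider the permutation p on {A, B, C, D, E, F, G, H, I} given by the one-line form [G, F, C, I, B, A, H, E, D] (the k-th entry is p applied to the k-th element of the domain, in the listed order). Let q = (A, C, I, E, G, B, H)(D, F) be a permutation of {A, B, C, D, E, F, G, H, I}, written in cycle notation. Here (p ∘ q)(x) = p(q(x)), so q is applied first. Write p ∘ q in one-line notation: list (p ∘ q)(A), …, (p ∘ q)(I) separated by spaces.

(p ∘ q)(x) = p(q(x)). Computing each image: p(q(A)) = p(C) = C, p(q(B)) = p(H) = E, p(q(C)) = p(I) = D, p(q(D)) = p(F) = A, p(q(E)) = p(G) = H, p(q(F)) = p(D) = I, p(q(G)) = p(B) = F, p(q(H)) = p(A) = G, p(q(I)) = p(E) = B.
Hence p ∘ q = [C E D A H I F G B].

C E D A H I F G B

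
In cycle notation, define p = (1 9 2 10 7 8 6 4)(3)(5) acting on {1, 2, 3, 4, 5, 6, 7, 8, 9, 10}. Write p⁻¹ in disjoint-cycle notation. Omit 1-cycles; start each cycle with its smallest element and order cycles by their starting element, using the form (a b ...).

(1 4 6 8 7 10 2 9)

The inverse reverses each cycle.
Reversing each cycle of p and rotating so the smallest element leads gives (1 4 6 8 7 10 2 9).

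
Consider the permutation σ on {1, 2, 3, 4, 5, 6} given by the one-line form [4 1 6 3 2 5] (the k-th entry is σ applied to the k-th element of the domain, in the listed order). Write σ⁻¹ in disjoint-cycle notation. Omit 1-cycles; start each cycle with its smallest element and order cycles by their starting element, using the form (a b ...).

The cycle decomposition of σ is (1 4 3 6 5 2).
The inverse reverses every cycle; in canonical form, σ⁻¹ = (1 2 5 6 3 4).

(1 2 5 6 3 4)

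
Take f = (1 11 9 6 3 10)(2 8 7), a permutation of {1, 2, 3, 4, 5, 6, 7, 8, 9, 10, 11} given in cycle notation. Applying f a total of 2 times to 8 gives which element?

2

8 lies in the 3-cycle (2 8 7).
Stepping 2 places around the cycle: 8 → 7 → 2.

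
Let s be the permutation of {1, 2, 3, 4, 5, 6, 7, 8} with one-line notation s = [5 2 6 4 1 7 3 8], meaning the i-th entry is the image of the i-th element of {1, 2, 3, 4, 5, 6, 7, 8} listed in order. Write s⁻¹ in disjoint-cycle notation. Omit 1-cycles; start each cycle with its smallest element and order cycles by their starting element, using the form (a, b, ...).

First write s in disjoint cycles: (1, 5)(3, 6, 7).
The inverse reverses every cycle; in canonical form, s⁻¹ = (1, 5)(3, 7, 6).

(1, 5)(3, 7, 6)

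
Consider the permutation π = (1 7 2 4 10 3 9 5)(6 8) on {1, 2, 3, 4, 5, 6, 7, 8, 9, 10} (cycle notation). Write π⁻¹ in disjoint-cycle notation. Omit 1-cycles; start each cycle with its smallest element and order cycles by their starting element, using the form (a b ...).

If π sends a → b within a cycle, π⁻¹ sends b → a; equivalently, reverse each cycle.
Reversing each cycle of π and rotating so the smallest element leads gives (1 5 9 3 10 4 2 7)(6 8).

(1 5 9 3 10 4 2 7)(6 8)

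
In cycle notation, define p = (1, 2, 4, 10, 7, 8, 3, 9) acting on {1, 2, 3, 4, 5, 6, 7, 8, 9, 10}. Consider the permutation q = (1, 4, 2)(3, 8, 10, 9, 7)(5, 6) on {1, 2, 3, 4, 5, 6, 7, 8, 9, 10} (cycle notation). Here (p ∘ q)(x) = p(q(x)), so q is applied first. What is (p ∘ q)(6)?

First apply q: q(6) = 5, then p(5) = 5. Thus (p ∘ q)(6) = 5.

5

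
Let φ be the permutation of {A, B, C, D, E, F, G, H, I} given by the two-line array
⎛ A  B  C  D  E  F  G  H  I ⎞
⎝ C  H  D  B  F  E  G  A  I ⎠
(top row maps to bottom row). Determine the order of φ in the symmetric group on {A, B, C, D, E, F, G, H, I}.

10

The disjoint-cycle form of φ has cycle lengths 5, 2, 1, 1.
The order is lcm(5, 2) = 10.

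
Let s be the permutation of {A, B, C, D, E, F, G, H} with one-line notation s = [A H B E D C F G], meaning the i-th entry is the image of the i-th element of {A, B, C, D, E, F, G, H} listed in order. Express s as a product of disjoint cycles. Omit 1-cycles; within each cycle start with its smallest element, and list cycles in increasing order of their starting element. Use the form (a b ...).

Start at B and follow images: B → H → G → F → C → B, giving the cycle (B H G F C).
Continuing from each remaining unvisited element yields (B H G F C)(D E).

(B H G F C)(D E)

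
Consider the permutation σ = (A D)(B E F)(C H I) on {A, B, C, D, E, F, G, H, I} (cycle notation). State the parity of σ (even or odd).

odd

The cycle lengths are 3, 3, 2, 1.
A cycle is odd iff its length is even; σ has 1 even-length cycle, so sgn(σ) = (−1)^1 and σ is odd.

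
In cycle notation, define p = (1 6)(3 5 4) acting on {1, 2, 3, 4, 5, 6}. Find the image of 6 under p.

In the cycle (1 6), 6 is followed by 1, so p(6) = 1.

1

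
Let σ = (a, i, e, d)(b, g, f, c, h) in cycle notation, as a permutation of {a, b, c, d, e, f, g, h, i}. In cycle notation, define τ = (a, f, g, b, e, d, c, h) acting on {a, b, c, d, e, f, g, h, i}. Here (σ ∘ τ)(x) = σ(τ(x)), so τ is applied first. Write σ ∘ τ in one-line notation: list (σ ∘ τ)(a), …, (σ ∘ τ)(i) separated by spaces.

(σ ∘ τ)(x) = σ(τ(x)). Computing each image: σ(τ(a)) = σ(f) = c, σ(τ(b)) = σ(e) = d, σ(τ(c)) = σ(h) = b, σ(τ(d)) = σ(c) = h, σ(τ(e)) = σ(d) = a, σ(τ(f)) = σ(g) = f, σ(τ(g)) = σ(b) = g, σ(τ(h)) = σ(a) = i, σ(τ(i)) = σ(i) = e.
Hence σ ∘ τ = [c d b h a f g i e].

c d b h a f g i e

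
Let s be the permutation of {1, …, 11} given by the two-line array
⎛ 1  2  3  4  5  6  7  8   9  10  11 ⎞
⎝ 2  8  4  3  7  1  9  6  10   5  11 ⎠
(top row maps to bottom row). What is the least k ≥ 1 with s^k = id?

Decomposing into disjoint cycles gives cycle lengths 4, 4, 2, 1.
The order is lcm(4, 4, 2) = 4.

4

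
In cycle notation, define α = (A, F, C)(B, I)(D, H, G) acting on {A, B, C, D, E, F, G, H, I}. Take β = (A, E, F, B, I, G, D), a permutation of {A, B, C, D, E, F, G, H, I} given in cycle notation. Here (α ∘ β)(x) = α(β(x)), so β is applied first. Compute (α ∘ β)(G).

H

(α ∘ β)(G) = α(β(G)). β(G) = D, then α(D) = H. So (α ∘ β)(G) = H.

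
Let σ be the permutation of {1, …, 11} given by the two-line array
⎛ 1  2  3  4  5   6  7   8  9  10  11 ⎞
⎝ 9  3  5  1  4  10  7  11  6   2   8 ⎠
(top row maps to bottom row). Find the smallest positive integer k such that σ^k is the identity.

The disjoint-cycle form of σ has cycle lengths 8, 2, 1.
Since disjoint cycles commute, ord(σ) = lcm(8, 2) = 8.

8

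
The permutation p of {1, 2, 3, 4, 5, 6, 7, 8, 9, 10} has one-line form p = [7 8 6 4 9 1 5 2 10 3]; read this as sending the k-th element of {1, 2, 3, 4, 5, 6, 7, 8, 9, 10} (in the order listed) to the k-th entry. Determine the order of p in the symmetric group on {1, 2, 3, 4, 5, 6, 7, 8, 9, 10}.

Writing p as disjoint cycles, the cycle lengths are 7, 2, 1.
The order is lcm(7, 2) = 14.

14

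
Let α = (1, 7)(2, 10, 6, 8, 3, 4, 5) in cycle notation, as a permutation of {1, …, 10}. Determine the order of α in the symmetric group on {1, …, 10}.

The cycle type of α is (7, 2, 1).
Since disjoint cycles commute, ord(α) = lcm(7, 2) = 14.

14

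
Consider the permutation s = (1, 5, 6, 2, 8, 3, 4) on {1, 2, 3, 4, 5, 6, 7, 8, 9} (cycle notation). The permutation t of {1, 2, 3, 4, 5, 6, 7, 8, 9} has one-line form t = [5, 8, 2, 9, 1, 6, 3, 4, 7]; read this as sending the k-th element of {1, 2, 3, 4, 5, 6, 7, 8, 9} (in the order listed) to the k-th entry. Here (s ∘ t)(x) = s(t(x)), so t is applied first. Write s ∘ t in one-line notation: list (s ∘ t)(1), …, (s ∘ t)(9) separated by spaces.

6 3 8 9 5 2 4 1 7

Chase each element through t then s: 1 → 5 → 6; 2 → 8 → 3; 3 → 2 → 8; 4 → 9 → 9; 5 → 1 → 5; 6 → 6 → 2; 7 → 3 → 4; 8 → 4 → 1; 9 → 7 → 7.
So s ∘ t in one-line form is 6 3 8 9 5 2 4 1 7.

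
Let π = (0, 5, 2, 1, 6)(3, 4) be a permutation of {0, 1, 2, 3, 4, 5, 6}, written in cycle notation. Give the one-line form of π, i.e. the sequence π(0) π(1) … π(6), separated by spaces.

5 6 1 4 3 2 0

Image by image: 0→5, 1→6, 2→1, 3→4, 4→3, 5→2, 6→0.
Listing these in domain order gives 5 6 1 4 3 2 0.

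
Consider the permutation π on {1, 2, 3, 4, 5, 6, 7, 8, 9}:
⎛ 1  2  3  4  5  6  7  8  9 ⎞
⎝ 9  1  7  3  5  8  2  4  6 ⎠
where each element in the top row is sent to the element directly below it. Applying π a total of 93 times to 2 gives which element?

Tracing 2 → 1 → … returns to 2 after 8 steps, so 2 lies in an 8-cycle (1, 9, 6, 8, 4, 3, 7, 2).
On an 8-cycle, π^8 is the identity, so π^93 = π^5 there (93 ≡ 5 mod 8).
Advancing 5 steps from 2: 2 → 1 → 9 → 6 → 8 → 4.

4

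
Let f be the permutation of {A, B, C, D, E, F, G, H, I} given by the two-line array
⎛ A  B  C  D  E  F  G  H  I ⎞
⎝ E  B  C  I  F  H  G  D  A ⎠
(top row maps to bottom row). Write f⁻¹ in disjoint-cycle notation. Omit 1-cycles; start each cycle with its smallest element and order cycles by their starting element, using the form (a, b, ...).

(A, I, D, H, F, E)

The cycle decomposition of f is (A, E, F, H, D, I).
Reversing each cycle (and rotating so the smallest element leads) gives f⁻¹ = (A, I, D, H, F, E).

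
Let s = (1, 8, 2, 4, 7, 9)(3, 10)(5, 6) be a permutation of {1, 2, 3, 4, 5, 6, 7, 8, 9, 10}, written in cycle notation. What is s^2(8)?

8 lies in the 6-cycle (1, 8, 2, 4, 7, 9).
Stepping 2 places around the cycle: 8 → 2 → 4.

4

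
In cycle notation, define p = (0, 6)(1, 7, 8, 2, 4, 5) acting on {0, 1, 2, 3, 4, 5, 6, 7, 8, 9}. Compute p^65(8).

8 lies in the 6-cycle (1, 7, 8, 2, 4, 5).
On a 6-cycle, p^6 is the identity, so p^65 = p^5 there (65 ≡ 5 mod 6).
Stepping 5 places around the cycle: 8 → 2 → 4 → 5 → 1 → 7.

7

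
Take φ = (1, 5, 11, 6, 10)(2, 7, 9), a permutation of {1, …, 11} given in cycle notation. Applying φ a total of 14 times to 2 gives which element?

9

2 lies in the 3-cycle (2, 7, 9).
Powers repeat with period 3 on this cycle, and 14 mod 3 = 2, so φ^14(2) = φ^2(2).
Stepping 2 places around the cycle: 2 → 7 → 9.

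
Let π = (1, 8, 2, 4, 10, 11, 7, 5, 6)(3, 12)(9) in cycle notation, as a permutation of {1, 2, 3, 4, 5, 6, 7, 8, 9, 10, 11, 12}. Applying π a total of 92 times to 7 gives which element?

6

7 lies in the 9-cycle (1, 8, 2, 4, 10, 11, 7, 5, 6).
Since the cycle has length 9, π^92 acts on it the same as π^2 (92 mod 9 = 2).
Stepping 2 places around the cycle: 7 → 5 → 6.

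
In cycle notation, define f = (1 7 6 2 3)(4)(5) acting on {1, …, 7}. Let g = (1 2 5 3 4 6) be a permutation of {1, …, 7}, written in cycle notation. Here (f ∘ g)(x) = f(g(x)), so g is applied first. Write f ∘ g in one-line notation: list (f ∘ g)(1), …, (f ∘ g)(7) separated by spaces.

Chase each element through g then f: 1 → 2 → 3; 2 → 5 → 5; 3 → 4 → 4; 4 → 6 → 2; 5 → 3 → 1; 6 → 1 → 7; 7 → 7 → 6.
Collecting the images, f ∘ g = [3 5 4 2 1 7 6].

3 5 4 2 1 7 6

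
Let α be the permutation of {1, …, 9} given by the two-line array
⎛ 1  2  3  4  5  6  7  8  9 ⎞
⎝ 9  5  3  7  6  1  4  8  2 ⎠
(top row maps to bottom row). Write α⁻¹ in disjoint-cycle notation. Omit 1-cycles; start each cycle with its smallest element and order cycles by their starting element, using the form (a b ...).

First write α in disjoint cycles: (1 9 2 5 6)(4 7).
The inverse reverses every cycle; in canonical form, α⁻¹ = (1 6 5 2 9)(4 7).

(1 6 5 2 9)(4 7)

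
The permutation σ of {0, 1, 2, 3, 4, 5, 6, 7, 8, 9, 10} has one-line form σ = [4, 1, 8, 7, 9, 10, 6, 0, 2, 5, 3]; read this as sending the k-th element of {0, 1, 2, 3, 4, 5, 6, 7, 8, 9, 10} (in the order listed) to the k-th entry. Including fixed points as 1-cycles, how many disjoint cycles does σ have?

4

The cycle decomposition is (0, 4, 9, 5, 10, 3, 7)(1)(2, 8)(6), which has 4 cycles (counting 1-cycles).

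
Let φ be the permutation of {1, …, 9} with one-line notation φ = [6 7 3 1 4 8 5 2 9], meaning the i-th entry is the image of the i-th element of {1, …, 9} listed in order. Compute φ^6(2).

Tracing 2 → 7 → … returns to 2 after 7 steps, so 2 lies in a 7-cycle (1, 6, 8, 2, 7, 5, 4).
Advancing 6 steps from 2: 2 → 7 → 5 → 4 → 1 → 6 → 8.

8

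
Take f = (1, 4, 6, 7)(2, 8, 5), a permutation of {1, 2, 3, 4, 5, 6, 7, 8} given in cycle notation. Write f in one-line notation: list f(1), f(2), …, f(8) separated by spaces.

4 8 3 6 2 7 1 5

Reading each image from the cycles: 1→4, 2→8, 3→3, 4→6, 5→2, 6→7, 7→1, 8→5.
So the one-line form is 4 8 3 6 2 7 1 5.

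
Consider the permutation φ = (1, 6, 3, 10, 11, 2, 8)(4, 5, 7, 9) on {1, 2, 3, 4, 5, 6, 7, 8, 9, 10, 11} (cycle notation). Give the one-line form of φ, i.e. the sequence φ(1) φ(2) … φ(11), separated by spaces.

Reading each image from the cycles: 1↦6, 2↦8, 3↦10, 4↦5, 5↦7, 6↦3, 7↦9, 8↦1, 9↦4, 10↦11, 11↦2.
Listing these in domain order gives 6 8 10 5 7 3 9 1 4 11 2.

6 8 10 5 7 3 9 1 4 11 2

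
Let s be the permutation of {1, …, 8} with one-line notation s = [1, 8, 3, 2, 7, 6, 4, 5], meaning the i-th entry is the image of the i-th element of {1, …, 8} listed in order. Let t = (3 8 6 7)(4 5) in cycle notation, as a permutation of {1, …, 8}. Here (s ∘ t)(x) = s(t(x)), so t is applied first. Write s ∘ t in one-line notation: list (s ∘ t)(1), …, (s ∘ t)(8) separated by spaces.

(s ∘ t)(x) = s(t(x)). Computing each image: s(t(1)) = s(1) = 1, s(t(2)) = s(2) = 8, s(t(3)) = s(8) = 5, s(t(4)) = s(5) = 7, s(t(5)) = s(4) = 2, s(t(6)) = s(7) = 4, s(t(7)) = s(3) = 3, s(t(8)) = s(6) = 6.
Hence s ∘ t = [1 8 5 7 2 4 3 6].

1 8 5 7 2 4 3 6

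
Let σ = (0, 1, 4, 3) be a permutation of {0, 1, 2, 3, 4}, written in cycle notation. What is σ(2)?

2

2 does not appear in any cycle of σ, so it is a fixed point: σ(2) = 2.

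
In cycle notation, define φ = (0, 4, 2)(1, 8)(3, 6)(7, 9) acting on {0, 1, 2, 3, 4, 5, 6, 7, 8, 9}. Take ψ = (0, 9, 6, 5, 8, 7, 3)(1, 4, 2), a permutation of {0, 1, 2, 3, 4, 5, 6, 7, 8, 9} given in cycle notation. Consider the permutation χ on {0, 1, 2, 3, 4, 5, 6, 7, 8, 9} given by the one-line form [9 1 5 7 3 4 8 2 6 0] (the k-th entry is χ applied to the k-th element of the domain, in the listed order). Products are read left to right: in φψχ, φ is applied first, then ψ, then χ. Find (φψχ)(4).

1

(φψχ)(4) = χ(ψ(φ(4))). φ(4) = 2, then ψ(2) = 1, then χ(1) = 1, so the result is 1.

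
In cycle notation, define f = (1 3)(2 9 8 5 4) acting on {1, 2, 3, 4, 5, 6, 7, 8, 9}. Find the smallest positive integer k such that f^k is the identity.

The cycle type of f is (5, 2, 1, 1).
The order is lcm(5, 2) = 10.

10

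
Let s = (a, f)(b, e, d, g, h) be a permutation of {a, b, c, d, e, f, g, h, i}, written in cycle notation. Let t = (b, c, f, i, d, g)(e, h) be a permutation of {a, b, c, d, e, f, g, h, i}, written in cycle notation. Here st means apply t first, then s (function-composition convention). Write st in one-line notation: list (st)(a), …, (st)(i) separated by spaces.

(st)(x) = s(t(x)). Computing each image: s(t(a)) = s(a) = f, s(t(b)) = s(c) = c, s(t(c)) = s(f) = a, s(t(d)) = s(g) = h, s(t(e)) = s(h) = b, s(t(f)) = s(i) = i, s(t(g)) = s(b) = e, s(t(h)) = s(e) = d, s(t(i)) = s(d) = g.
Hence st = [f c a h b i e d g].

f c a h b i e d g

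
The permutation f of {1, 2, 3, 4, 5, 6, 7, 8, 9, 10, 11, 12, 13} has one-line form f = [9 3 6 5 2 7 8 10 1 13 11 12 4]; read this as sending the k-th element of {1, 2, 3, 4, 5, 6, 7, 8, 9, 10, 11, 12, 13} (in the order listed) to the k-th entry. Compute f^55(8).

Tracing 8 → 10 → … returns to 8 after 9 steps, so 8 lies in a 9-cycle (2 3 6 7 8 10 13 4 5).
Powers repeat with period 9 on this cycle, and 55 mod 9 = 1, so f^55(8) = f^1(8).
Advancing 1 step from 8: 8 → 10.

10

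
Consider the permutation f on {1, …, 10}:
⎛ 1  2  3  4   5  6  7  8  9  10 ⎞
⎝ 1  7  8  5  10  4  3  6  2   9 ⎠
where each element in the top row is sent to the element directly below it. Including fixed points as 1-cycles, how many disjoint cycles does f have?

The cycle decomposition is (1)(2 7 3 8 6 4 5 10 9), which has 2 cycles (counting 1-cycles).

2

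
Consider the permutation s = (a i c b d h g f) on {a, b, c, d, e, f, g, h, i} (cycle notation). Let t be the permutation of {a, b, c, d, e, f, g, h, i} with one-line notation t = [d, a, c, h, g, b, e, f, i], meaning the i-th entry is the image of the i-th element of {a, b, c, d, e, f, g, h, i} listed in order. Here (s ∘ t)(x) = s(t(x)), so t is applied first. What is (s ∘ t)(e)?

f

t(e) = g, then s(g) = f; composing gives (s ∘ t)(e) = f.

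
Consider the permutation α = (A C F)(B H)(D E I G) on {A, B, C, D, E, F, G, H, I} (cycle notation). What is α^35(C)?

A

C lies in the 3-cycle (A C F).
Since the cycle has length 3, α^35 acts on it the same as α^2 (35 mod 3 = 2).
Advancing 2 steps from C: C → F → A.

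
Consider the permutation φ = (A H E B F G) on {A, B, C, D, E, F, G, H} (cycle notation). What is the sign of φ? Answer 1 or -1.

-1

The cycle lengths are 6, 1, 1.
A cycle is odd iff its length is even; φ has 1 even-length cycle, so sgn(φ) = (−1)^1 and φ is odd.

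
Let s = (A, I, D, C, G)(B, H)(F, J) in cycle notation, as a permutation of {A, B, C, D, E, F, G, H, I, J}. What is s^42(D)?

G

D lies in the 5-cycle (A, I, D, C, G).
Since the cycle has length 5, s^42 acts on it the same as s^2 (42 mod 5 = 2).
Advancing 2 steps from D: D → C → G.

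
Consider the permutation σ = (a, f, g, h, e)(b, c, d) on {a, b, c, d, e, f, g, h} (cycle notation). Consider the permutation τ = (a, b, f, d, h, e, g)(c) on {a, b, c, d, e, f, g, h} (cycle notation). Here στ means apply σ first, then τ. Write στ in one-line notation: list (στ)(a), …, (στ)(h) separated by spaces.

Chase each element through σ then τ: a → f → d; b → c → c; c → d → h; d → b → f; e → a → b; f → g → a; g → h → e; h → e → g.
Collecting the images, στ = [d c h f b a e g].

d c h f b a e g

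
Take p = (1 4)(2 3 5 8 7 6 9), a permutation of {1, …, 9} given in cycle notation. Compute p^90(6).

7

6 lies in the 7-cycle (2 3 5 8 7 6 9).
On a 7-cycle, p^7 is the identity, so p^90 = p^6 there (90 ≡ 6 mod 7).
Stepping 6 places around the cycle: 6 → 9 → 2 → 3 → 5 → 8 → 7.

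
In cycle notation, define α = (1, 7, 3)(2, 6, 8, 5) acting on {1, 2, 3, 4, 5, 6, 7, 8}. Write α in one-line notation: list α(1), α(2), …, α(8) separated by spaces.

7 6 1 4 2 8 3 5

Reading each image from the cycles: 1→7, 2→6, 3→1, 4→4, 5→2, 6→8, 7→3, 8→5.
So the one-line form is 7 6 1 4 2 8 3 5.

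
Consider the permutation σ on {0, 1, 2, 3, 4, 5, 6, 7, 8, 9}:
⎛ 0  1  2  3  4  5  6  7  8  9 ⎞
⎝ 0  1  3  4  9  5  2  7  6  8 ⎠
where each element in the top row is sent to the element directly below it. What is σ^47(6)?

8

Tracing 6 → 2 → … returns to 6 after 6 steps, so 6 lies in a 6-cycle (2 3 4 9 8 6).
Since the cycle has length 6, σ^47 acts on it the same as σ^5 (47 mod 6 = 5).
Stepping 5 places around the cycle: 6 → 2 → 3 → 4 → 9 → 8.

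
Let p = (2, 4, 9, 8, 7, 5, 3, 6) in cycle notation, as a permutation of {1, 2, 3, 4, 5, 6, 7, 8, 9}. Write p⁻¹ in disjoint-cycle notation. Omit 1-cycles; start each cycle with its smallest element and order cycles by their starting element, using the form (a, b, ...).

(2, 6, 3, 5, 7, 8, 9, 4)

Inverting a permutation written in cycle notation just reverses the order within every cycle.
Reversing each cycle of p and rotating so the smallest element leads gives (2, 6, 3, 5, 7, 8, 9, 4).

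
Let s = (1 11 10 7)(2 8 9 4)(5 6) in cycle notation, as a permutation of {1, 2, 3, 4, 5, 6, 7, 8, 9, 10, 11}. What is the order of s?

The cycle type of s is (4, 4, 2, 1).
The order is lcm(4, 4, 2) = 4.

4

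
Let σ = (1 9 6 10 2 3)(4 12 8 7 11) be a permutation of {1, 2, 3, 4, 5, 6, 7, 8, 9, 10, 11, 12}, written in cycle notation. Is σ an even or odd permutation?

The cycle lengths are 6, 5, 1.
A cycle is odd iff its length is even; σ has 1 even-length cycle, so sgn(σ) = (−1)^1 and σ is odd.

odd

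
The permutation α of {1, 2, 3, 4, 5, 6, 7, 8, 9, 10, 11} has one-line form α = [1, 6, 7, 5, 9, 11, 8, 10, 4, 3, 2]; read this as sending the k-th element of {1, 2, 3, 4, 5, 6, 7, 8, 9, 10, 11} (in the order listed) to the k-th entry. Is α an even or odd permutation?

odd

In disjoint-cycle form the cycle lengths are 4, 3, 3, 1.
A cycle of length ℓ contributes ℓ−1 transpositions, so α is a product of 3 + 2 + 2 = 7 transpositions — odd.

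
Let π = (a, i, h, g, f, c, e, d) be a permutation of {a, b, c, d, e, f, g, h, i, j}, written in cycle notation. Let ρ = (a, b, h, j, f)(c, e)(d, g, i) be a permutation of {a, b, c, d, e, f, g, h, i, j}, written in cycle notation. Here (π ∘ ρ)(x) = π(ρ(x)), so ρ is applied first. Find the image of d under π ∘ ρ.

(π ∘ ρ)(d) = π(ρ(d)). ρ(d) = g, then π(g) = f. So (π ∘ ρ)(d) = f.

f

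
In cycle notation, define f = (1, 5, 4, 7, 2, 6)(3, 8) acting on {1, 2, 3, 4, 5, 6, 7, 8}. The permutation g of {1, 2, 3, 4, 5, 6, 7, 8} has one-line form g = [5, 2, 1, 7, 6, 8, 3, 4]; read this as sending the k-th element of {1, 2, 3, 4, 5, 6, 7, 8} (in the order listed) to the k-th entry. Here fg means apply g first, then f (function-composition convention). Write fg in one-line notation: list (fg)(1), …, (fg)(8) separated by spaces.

4 6 5 2 1 3 8 7

For each element, apply g then f: 1 → 5 → 4; 2 → 2 → 6; 3 → 1 → 5; 4 → 7 → 2; 5 → 6 → 1; 6 → 8 → 3; 7 → 3 → 8; 8 → 4 → 7.
Collecting the images, fg = [4 6 5 2 1 3 8 7].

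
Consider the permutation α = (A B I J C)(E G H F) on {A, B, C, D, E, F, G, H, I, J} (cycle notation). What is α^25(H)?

F

H lies in the 4-cycle (E G H F).
On a 4-cycle, α^4 is the identity, so α^25 = α^1 there (25 ≡ 1 mod 4).
Advancing 1 step from H: H → F.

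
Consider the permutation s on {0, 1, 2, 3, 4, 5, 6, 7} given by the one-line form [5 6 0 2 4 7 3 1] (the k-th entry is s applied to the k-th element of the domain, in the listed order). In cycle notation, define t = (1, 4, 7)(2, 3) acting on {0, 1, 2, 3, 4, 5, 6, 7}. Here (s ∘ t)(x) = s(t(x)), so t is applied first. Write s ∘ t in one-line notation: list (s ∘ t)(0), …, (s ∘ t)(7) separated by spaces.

Chase each element through t then s: 0 → 0 → 5; 1 → 4 → 4; 2 → 3 → 2; 3 → 2 → 0; 4 → 7 → 1; 5 → 5 → 7; 6 → 6 → 3; 7 → 1 → 6.
So s ∘ t in one-line form is 5 4 2 0 1 7 3 6.

5 4 2 0 1 7 3 6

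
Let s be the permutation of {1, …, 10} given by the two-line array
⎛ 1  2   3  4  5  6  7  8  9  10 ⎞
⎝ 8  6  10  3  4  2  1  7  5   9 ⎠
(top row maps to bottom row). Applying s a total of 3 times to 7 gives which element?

Tracing 7 → 1 → … returns to 7 after 3 steps, so 7 lies in a 3-cycle (1, 8, 7).
On a 3-cycle, s^3 is the identity, so s^3 = s^0 there (3 ≡ 0 mod 3).
So s^3(7) = 7.

7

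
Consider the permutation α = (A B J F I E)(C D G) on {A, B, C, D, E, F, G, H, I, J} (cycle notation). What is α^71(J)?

B

J lies in the 6-cycle (A B J F I E).
On a 6-cycle, α^6 is the identity, so α^71 = α^5 there (71 ≡ 5 mod 6).
Advancing 5 steps from J: J → F → I → E → A → B.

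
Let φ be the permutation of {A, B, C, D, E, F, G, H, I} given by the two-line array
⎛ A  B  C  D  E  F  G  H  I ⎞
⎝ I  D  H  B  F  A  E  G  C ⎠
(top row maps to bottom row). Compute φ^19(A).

E

Tracing A → I → … returns to A after 7 steps, so A lies in a 7-cycle (A, I, C, H, G, E, F).
On a 7-cycle, φ^7 is the identity, so φ^19 = φ^5 there (19 ≡ 5 mod 7).
Advancing 5 steps from A: A → I → C → H → G → E.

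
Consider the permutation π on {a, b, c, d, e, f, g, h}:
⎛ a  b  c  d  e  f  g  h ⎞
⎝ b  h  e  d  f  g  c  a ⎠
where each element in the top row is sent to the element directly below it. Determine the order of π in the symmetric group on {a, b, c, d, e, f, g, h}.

Decomposing into disjoint cycles gives cycle lengths 4, 3, 1.
Since disjoint cycles commute, ord(π) = lcm(4, 3) = 12.

12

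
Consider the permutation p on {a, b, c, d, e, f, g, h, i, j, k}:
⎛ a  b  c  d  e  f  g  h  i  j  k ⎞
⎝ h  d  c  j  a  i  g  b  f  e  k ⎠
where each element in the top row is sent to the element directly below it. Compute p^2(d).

Tracing d → j → … returns to d after 6 steps, so d lies in a 6-cycle (a, h, b, d, j, e).
Stepping 2 places around the cycle: d → j → e.

e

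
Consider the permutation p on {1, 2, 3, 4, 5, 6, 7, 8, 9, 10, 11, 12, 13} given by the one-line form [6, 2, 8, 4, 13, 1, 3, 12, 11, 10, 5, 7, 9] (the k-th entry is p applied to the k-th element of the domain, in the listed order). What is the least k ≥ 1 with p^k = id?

Decomposing into disjoint cycles gives cycle lengths 4, 4, 2, 1, 1, 1.
The order is lcm(4, 4, 2) = 4.

4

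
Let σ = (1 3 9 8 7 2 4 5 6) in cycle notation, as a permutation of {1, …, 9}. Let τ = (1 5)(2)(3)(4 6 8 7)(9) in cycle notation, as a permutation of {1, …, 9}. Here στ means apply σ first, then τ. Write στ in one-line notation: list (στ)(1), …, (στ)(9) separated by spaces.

Chase each element through σ then τ: 1 → 3 → 3; 2 → 4 → 6; 3 → 9 → 9; 4 → 5 → 1; 5 → 6 → 8; 6 → 1 → 5; 7 → 2 → 2; 8 → 7 → 4; 9 → 8 → 7.
So στ in one-line form is 3 6 9 1 8 5 2 4 7.

3 6 9 1 8 5 2 4 7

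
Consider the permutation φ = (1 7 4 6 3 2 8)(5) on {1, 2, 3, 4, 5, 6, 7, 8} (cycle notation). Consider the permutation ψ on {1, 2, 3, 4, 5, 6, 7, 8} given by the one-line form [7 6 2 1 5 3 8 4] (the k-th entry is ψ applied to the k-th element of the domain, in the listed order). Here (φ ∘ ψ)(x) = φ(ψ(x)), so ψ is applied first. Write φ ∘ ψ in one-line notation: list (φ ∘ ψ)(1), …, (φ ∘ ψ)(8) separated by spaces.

For each element, apply ψ then φ: 1 → 7 → 4; 2 → 6 → 3; 3 → 2 → 8; 4 → 1 → 7; 5 → 5 → 5; 6 → 3 → 2; 7 → 8 → 1; 8 → 4 → 6.
So φ ∘ ψ in one-line form is 4 3 8 7 5 2 1 6.

4 3 8 7 5 2 1 6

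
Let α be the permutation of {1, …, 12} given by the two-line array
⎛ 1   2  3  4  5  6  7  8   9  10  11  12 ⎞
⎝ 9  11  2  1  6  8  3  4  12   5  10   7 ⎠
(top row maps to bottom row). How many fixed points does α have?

No element satisfies α(x) = x, so there are 0 fixed points.

0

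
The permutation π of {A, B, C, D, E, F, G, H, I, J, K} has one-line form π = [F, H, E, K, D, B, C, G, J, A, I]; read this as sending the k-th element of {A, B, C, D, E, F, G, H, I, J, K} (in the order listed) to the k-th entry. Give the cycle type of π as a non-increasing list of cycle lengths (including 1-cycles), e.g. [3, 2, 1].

The disjoint cycles are (A, F, B, H, G, C, E, D, K, I, J), with lengths 11 in non-increasing order.

[11]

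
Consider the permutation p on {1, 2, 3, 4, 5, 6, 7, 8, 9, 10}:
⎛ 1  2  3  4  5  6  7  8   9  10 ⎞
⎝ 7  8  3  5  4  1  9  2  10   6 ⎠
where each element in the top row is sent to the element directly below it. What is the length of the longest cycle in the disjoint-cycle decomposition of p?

Decomposing into disjoint cycles gives (1 7 9 10 6)(2 8)(4 5); the longest has length 5.

5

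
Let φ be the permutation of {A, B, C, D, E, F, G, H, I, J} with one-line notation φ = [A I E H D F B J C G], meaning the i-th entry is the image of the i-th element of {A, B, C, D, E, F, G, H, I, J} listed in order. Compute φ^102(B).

J

Tracing B → I → … returns to B after 8 steps, so B lies in an 8-cycle (B, I, C, E, D, H, J, G).
On an 8-cycle, φ^8 is the identity, so φ^102 = φ^6 there (102 ≡ 6 mod 8).
Stepping 6 places around the cycle: B → I → C → E → D → H → J.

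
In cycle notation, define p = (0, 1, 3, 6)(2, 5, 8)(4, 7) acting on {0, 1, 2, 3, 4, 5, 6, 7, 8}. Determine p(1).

Within (0, 1, 3, 6), 1 ↦ 3.

3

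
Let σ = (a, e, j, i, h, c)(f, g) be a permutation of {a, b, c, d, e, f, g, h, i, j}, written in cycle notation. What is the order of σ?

The disjoint cycles have lengths 6, 2, 1, 1.
Since disjoint cycles commute, ord(σ) = lcm(6, 2) = 6.

6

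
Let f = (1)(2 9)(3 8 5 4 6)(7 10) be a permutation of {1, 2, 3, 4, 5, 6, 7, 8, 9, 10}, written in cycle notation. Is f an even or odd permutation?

even

The cycle lengths are 5, 2, 2, 1.
A cycle is odd iff its length is even; f has 2 even-length cycles, so sgn(f) = (−1)^2 and f is even.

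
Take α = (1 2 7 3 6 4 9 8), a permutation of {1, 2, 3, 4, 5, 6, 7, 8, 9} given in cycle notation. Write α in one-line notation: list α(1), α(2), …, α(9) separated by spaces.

2 7 6 9 5 4 3 1 8

Each element maps to the next entry in its cycle (wrapping to the front): 1↦2, 2↦7, 3↦6, 4↦9, 5↦5, 6↦4, 7↦3, 8↦1, 9↦8.
Listing these in domain order gives 2 7 6 9 5 4 3 1 8.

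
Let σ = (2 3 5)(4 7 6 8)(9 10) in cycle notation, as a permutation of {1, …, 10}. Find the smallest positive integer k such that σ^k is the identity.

The cycle type of σ is (4, 3, 2, 1).
The order of σ is the least common multiple of its cycle lengths: lcm(4, 3, 2) = 12.

12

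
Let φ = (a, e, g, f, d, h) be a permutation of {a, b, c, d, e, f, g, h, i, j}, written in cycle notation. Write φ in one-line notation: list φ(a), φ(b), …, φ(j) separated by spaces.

e b c h g d f a i j

Reading each image from the cycles: a→e, b→b, c→c, d→h, e→g, f→d, g→f, h→a, i→i, j→j.
Listing these in domain order gives e b c h g d f a i j.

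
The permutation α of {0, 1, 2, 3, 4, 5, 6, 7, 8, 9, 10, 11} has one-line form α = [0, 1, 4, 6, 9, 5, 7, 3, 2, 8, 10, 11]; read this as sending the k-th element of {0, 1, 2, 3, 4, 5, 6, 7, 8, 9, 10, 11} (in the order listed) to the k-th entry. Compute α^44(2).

Tracing 2 → 4 → … returns to 2 after 4 steps, so 2 lies in a 4-cycle (2 4 9 8).
Powers repeat with period 4 on this cycle, and 44 mod 4 = 0, so α^44(2) = α^0(2).
So α^44(2) = 2.

2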